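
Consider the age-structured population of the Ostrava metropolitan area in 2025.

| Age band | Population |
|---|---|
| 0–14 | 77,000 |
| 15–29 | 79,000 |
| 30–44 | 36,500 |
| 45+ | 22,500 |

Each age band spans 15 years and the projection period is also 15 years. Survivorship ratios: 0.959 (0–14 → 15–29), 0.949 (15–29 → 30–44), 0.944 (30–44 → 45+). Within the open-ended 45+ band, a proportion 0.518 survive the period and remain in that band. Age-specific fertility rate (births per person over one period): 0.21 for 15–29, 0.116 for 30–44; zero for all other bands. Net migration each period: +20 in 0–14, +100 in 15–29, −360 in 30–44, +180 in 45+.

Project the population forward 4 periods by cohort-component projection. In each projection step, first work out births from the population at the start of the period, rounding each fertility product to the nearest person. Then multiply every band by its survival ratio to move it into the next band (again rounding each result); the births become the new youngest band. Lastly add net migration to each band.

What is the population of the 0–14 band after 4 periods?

(Bands numbered youngest = 1 to oldest = 4.)
Period 1:
Births: 79000 × 0.21 = 16590, 36500 × 0.116 = 4234 — total 20824
Band 2: 77000 × 0.959 = 73843
Band 3: 79000 × 0.949 = 74971
Band 4: 36500 × 0.944 + 22500 × 0.518 = 34456 + 11655 = 46111
Net migration: Band 1 + 20 → 20844; Band 2 + 100 → 73943; Band 3 − 360 → 74611; Band 4 + 180 → 46291
End of period: [20844, 73943, 74611, 46291]
Period 2:
Births: 73943 × 0.21 = 15528, 74611 × 0.116 = 8655 — total 24183
Band 2: 20844 × 0.959 = 19989
Band 3: 73943 × 0.949 = 70172
Band 4: 74611 × 0.944 + 46291 × 0.518 = 70433 + 23979 = 94412
Net migration: Band 1 + 20 → 24203; Band 2 + 100 → 20089; Band 3 − 360 → 69812; Band 4 + 180 → 94592
End of period: [24203, 20089, 69812, 94592]
Period 3:
Births: 20089 × 0.21 = 4219, 69812 × 0.116 = 8098 — total 12317
Band 2: 24203 × 0.959 = 23211
Band 3: 20089 × 0.949 = 19064
Band 4: 69812 × 0.944 + 94592 × 0.518 = 65903 + 48999 = 114902
Net migration: Band 1 + 20 → 12337; Band 2 + 100 → 23311; Band 3 − 360 → 18704; Band 4 + 180 → 115082
End of period: [12337, 23311, 18704, 115082]
Period 4:
Births: 23311 × 0.21 = 4895, 18704 × 0.116 = 2170 — total 7065
Band 2: 12337 × 0.959 = 11831
Band 3: 23311 × 0.949 = 22122
Band 4: 18704 × 0.944 + 115082 × 0.518 = 17657 + 59612 = 77269
Net migration: Band 1 + 20 → 7085; Band 2 + 100 → 11931; Band 3 − 360 → 21762; Band 4 + 180 → 77449
End of period: [7085, 11931, 21762, 77449]

7085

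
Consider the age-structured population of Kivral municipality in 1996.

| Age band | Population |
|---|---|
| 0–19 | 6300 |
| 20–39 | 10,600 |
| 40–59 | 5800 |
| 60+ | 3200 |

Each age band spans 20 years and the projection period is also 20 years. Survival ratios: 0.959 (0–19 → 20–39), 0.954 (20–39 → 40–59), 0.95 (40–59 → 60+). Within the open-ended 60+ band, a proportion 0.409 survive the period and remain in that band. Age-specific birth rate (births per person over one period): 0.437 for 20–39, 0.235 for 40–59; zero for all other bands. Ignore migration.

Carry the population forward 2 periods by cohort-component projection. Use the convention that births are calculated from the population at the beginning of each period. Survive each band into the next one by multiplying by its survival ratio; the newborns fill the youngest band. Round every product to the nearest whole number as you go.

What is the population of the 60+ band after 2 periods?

Period 1.
Births: 10600 × 0.437 = 4632, 5800 × 0.235 = 1363 ⇒ total 5995
20–39: 6300 × 0.959 = 6042
40–59: 10600 × 0.954 = 10112
60+: 5800 × 0.95 + 3200 × 0.409 = 5510 + 1309 = 6819
End of period: [5995, 6042, 10112, 6819]
Period 2.
Births: 6042 × 0.437 = 2640, 10112 × 0.235 = 2376 ⇒ total 5016
20–39: 5995 × 0.959 = 5749
40–59: 6042 × 0.954 = 5764
60+: 10112 × 0.95 + 6819 × 0.409 = 9606 + 2789 = 12395
End of period: [5016, 5749, 5764, 12395]

12395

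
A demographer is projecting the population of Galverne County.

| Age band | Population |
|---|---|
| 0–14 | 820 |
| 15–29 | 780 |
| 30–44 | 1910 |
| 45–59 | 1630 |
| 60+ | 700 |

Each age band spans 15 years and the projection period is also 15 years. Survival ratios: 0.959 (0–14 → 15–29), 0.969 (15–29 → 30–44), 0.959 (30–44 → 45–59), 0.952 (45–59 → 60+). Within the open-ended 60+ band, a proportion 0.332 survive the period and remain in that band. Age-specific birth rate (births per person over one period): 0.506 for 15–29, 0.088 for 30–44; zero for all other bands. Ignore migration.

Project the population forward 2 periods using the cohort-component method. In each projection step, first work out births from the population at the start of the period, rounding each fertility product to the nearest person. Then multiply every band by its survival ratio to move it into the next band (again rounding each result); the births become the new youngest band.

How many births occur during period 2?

Numbering the groups 1..5 from youngest to oldest:
After projecting period 1:
Births: 780 × 0.506 = 395, 1910 × 0.088 = 168 — total 563
Group 2: 820 × 0.959 = 786
Group 3: 780 × 0.969 = 756
Group 4: 1910 × 0.959 = 1832
Group 5: 1630 × 0.952 + 700 × 0.332 = 1552 + 232 = 1784
End of period: [563, 786, 756, 1832, 1784]
After projecting period 2:
Births: 786 × 0.506 = 398, 756 × 0.088 = 67 — total 465
Group 2: 563 × 0.959 = 540
Group 3: 786 × 0.969 = 762
Group 4: 756 × 0.959 = 725
Group 5: 1832 × 0.952 + 1784 × 0.332 = 1744 + 592 = 2336
End of period: [465, 540, 762, 725, 2336]

465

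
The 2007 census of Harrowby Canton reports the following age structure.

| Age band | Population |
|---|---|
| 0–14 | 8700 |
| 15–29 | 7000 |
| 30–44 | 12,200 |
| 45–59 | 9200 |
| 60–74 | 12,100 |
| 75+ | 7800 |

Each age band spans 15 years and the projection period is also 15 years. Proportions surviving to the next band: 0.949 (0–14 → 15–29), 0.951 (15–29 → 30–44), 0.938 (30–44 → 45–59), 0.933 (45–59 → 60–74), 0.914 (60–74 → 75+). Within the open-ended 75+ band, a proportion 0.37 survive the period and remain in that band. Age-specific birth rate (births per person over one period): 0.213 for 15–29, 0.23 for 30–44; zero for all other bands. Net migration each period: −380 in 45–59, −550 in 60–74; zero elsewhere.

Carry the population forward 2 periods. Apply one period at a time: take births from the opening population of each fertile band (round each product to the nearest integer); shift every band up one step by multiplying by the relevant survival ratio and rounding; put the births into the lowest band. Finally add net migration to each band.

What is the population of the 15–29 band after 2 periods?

[period 1]
Births: 7000 * 0.213 = 1491  |  12200 * 0.23 = 2806 → 4297
15–29: 8700 * 0.949 = 8256
30–44: 7000 * 0.951 = 6657
45–59: 12200 * 0.938 = 11444
60–74: 9200 * 0.933 = 8584
75+: 12100 * 0.914 + 7800 * 0.37 = 11059 + 2886 = 13945
Net migration: 45–59 − 380 → 11064; 60–74 − 550 → 8034
Giving 4297 / 8256 / 6657 / 11064 / 8034 / 13945.
[period 2]
Births: 8256 * 0.213 = 1759  |  6657 * 0.23 = 1531 → 3290
15–29: 4297 * 0.949 = 4078
30–44: 8256 * 0.951 = 7851
45–59: 6657 * 0.938 = 6244
60–74: 11064 * 0.933 = 10323
75+: 8034 * 0.914 + 13945 * 0.37 = 7343 + 5160 = 12503
Net migration: 45–59 − 380 → 5864; 60–74 − 550 → 9773
Giving 3290 / 4078 / 7851 / 5864 / 9773 / 12503.

4078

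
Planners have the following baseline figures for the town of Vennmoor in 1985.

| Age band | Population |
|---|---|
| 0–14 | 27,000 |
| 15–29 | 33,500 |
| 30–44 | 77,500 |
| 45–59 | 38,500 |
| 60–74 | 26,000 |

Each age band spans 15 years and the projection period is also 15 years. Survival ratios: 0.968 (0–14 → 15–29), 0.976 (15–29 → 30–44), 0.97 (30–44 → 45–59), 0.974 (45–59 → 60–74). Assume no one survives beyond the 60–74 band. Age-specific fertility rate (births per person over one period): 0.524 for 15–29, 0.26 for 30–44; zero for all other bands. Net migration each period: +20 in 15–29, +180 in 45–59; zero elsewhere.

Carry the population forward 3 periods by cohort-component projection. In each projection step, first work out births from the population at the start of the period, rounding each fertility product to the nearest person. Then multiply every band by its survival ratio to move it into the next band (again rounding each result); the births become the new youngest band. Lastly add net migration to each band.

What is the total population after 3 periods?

138937

[period 1]
Births: 33500 * 0.524 = 17554  |  77500 * 0.26 = 20150 → 37704
15–29: 27000 * 0.968 = 26136
30–44: 33500 * 0.976 = 32696
45–59: 77500 * 0.97 = 75175
60–74: 38500 * 0.974 = 37499
Net migration: 15–29 + 20 → 26156; 45–59 + 180 → 75355
Giving 37704 / 26156 / 32696 / 75355 / 37499.
[period 2]
Births: 26156 * 0.524 = 13706  |  32696 * 0.26 = 8501 → 22207
15–29: 37704 * 0.968 = 36497
30–44: 26156 * 0.976 = 25528
45–59: 32696 * 0.97 = 31715
60–74: 75355 * 0.974 = 73396
Net migration: 15–29 + 20 → 36517; 45–59 + 180 → 31895
Giving 22207 / 36517 / 25528 / 31895 / 73396.
[period 3]
Births: 36517 * 0.524 = 19135  |  25528 * 0.26 = 6637 → 25772
15–29: 22207 * 0.968 = 21496
30–44: 36517 * 0.976 = 35641
45–59: 25528 * 0.97 = 24762
60–74: 31895 * 0.974 = 31066
Net migration: 15–29 + 20 → 21516; 45–59 + 180 → 24942
Giving 25772 / 21516 / 35641 / 24942 / 31066.
Total after period 3: 25772 + 21516 + 35641 + 24942 + 31066 = 138937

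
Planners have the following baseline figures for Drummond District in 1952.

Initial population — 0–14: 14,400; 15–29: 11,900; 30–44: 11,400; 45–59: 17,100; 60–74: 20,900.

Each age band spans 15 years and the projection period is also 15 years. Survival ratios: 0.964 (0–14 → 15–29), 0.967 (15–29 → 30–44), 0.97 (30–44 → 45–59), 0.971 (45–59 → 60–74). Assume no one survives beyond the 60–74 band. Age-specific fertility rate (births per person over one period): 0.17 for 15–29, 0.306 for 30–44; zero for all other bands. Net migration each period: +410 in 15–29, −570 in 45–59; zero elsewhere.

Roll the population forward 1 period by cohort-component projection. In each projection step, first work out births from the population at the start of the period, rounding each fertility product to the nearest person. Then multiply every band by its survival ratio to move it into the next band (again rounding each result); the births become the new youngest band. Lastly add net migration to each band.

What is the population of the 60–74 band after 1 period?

Call the groups 1 to 5, youngest first.
Period 1:
Births: 11900 * 0.17 = 2023, 11400 * 0.306 = 3488 — total 5511
Group 2: 14400 * 0.964 = 13882
Group 3: 11900 * 0.967 = 11507
Group 4: 11400 * 0.97 = 11058
Group 5: 17100 * 0.971 = 16604
Net migration: Group 2 + 410 → 14292; Group 4 − 570 → 10488
Population now: 0–14=5511, 15–29=14292, 30–44=11507, 45–59=10488, 60–74=16604

16604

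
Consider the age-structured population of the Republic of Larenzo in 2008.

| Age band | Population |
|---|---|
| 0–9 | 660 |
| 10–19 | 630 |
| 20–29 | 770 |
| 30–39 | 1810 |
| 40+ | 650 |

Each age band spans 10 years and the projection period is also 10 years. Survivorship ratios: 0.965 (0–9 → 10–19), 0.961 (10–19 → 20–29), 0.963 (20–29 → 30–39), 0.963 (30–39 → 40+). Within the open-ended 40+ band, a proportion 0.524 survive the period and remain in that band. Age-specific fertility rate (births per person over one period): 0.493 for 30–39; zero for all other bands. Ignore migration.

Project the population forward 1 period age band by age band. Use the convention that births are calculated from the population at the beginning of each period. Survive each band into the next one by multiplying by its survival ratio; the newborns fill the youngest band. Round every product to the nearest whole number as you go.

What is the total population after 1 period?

4960

— Period 1 —
Births: 1810 * 0.493 = 892
10–19: 660 * 0.965 = 637
20–29: 630 * 0.961 = 605
30–39: 770 * 0.963 = 742
40+: 1810 * 0.963 + 650 * 0.524 = 1743 + 341 = 2084
Population now: 0–9=892, 10–19=637, 20–29=605, 30–39=742, 40+=2084
Total after period 1: 892 + 637 + 605 + 742 + 2084 = 4960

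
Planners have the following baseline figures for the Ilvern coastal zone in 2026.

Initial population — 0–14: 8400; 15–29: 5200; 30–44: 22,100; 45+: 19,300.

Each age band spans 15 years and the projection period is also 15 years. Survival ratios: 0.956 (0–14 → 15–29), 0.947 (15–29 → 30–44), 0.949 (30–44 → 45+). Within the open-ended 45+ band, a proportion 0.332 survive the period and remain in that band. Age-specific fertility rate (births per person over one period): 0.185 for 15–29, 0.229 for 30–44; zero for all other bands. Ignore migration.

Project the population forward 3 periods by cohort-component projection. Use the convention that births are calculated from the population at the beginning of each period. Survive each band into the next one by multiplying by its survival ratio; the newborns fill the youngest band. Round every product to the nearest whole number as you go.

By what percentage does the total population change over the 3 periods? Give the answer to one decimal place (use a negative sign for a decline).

Period 1.
Births: 5200 × 0.185 = 962 ; 22100 × 0.229 = 5061 → 6023
15–29: 8400 × 0.956 = 8030
30–44: 5200 × 0.947 = 4924
45+: 22100 × 0.949 + 19300 × 0.332 = 20973 + 6408 = 27381
End of period: [6023, 8030, 4924, 27381]
Period 2.
Births: 8030 × 0.185 = 1486 ; 4924 × 0.229 = 1128 → 2614
15–29: 6023 × 0.956 = 5758
30–44: 8030 × 0.947 = 7604
45+: 4924 × 0.949 + 27381 × 0.332 = 4673 + 9090 = 13763
End of period: [2614, 5758, 7604, 13763]
Period 3.
Births: 5758 × 0.185 = 1065 ; 7604 × 0.229 = 1741 → 2806
15–29: 2614 × 0.956 = 2499
30–44: 5758 × 0.947 = 5453
45+: 7604 × 0.949 + 13763 × 0.332 = 7216 + 4569 = 11785
End of period: [2806, 2499, 5453, 11785]
Total: 55000 → 22543; change = -32457; percentage change = -59.0%

-59.0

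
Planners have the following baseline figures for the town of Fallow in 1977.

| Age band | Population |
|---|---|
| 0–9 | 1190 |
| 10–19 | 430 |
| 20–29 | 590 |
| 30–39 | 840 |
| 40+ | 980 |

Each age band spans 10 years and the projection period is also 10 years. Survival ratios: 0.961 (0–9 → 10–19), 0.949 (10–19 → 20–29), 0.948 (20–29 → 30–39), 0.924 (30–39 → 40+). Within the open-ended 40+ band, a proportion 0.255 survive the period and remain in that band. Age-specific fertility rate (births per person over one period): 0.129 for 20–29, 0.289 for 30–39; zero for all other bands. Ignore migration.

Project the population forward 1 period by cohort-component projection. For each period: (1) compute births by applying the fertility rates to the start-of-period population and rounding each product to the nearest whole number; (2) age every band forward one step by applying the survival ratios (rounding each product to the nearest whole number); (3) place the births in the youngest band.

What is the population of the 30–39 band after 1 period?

Numbering the bands 1..5 from youngest to oldest:
After projecting period 1:
Births: 590 × 0.129 = 76, 840 × 0.289 = 243 → total 319
Band 2: 1190 × 0.961 = 1144
Band 3: 430 × 0.949 = 408
Band 4: 590 × 0.948 = 559
Band 5: 840 × 0.924 + 980 × 0.255 = 776 + 250 = 1026
→ [319, 1144, 408, 559, 1026]

559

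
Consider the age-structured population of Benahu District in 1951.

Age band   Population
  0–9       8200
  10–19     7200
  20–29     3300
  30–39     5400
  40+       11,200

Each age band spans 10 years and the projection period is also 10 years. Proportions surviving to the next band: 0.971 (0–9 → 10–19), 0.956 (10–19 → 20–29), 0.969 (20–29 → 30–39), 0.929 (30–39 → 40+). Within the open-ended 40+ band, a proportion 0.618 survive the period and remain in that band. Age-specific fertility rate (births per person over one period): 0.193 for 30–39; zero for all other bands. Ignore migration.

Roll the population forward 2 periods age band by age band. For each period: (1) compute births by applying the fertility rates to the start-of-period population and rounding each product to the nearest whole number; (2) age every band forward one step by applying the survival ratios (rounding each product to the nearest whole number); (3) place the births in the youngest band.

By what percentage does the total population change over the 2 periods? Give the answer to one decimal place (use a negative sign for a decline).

Period 1:
Births: 5400 * 0.193 = 1042
10–19: 8200 * 0.971 = 7962
20–29: 7200 * 0.956 = 6883
30–39: 3300 * 0.969 = 3198
40+: 5400 * 0.929 + 11200 * 0.618 = 5017 + 6922 = 11939
End of period: [1042, 7962, 6883, 3198, 11939]
Period 2:
Births: 3198 * 0.193 = 617
10–19: 1042 * 0.971 = 1012
20–29: 7962 * 0.956 = 7612
30–39: 6883 * 0.969 = 6670
40+: 3198 * 0.929 + 11939 * 0.618 = 2971 + 7378 = 10349
End of period: [617, 1012, 7612, 6670, 10349]
Total: 35300 → 26260; change = -9040; percentage change = -25.6%

-25.6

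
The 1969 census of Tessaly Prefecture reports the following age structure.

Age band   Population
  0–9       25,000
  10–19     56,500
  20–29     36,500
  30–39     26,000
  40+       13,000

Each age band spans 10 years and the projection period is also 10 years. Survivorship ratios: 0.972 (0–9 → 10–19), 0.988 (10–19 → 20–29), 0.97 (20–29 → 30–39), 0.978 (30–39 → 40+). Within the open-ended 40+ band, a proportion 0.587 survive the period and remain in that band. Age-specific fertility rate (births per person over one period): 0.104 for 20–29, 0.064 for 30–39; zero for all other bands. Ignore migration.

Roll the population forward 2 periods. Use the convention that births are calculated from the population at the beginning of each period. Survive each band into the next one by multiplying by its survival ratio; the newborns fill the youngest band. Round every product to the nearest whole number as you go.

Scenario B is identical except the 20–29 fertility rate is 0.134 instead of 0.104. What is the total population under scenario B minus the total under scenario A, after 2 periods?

2739

Period 1.
Births: 36500 × 0.104 = 3796 ; 26000 × 0.064 = 1664 ⇒ total 5460
10–19: 25000 × 0.972 = 24300
20–29: 56500 × 0.988 = 55822
30–39: 36500 × 0.97 = 35405
40+: 26000 × 0.978 + 13000 × 0.587 = 25428 + 7631 = 33059
Population now: 0–9=5460, 10–19=24300, 20–29=55822, 30–39=35405, 40+=33059
Period 2.
Births: 55822 × 0.104 = 5805 ; 35405 × 0.064 = 2266 ⇒ total 8071
10–19: 5460 × 0.972 = 5307
20–29: 24300 × 0.988 = 24008
30–39: 55822 × 0.97 = 54147
40+: 35405 × 0.978 + 33059 × 0.587 = 34626 + 19406 = 54032
Population now: 0–9=8071, 10–19=5307, 20–29=24008, 30–39=54147, 40+=54032
Scenario A total after 2 periods: 145565
Scenario B projection —
Period 1.
Births: 36500 × 0.134 = 4891 ; 26000 × 0.064 = 1664 ⇒ total 6555
10–19: 25000 × 0.972 = 24300
20–29: 56500 × 0.988 = 55822
30–39: 36500 × 0.97 = 35405
40+: 26000 × 0.978 + 13000 × 0.587 = 25428 + 7631 = 33059
Population now: 0–9=6555, 10–19=24300, 20–29=55822, 30–39=35405, 40+=33059
Period 2.
Births: 55822 × 0.134 = 7480 ; 35405 × 0.064 = 2266 ⇒ total 9746
10–19: 6555 × 0.972 = 6371
20–29: 24300 × 0.988 = 24008
30–39: 55822 × 0.97 = 54147
40+: 35405 × 0.978 + 33059 × 0.587 = 34626 + 19406 = 54032
Population now: 0–9=9746, 10–19=6371, 20–29=24008, 30–39=54147, 40+=54032
Scenario B total after 2 periods: 148304
Difference B − A = 148304 − 145565 = 2739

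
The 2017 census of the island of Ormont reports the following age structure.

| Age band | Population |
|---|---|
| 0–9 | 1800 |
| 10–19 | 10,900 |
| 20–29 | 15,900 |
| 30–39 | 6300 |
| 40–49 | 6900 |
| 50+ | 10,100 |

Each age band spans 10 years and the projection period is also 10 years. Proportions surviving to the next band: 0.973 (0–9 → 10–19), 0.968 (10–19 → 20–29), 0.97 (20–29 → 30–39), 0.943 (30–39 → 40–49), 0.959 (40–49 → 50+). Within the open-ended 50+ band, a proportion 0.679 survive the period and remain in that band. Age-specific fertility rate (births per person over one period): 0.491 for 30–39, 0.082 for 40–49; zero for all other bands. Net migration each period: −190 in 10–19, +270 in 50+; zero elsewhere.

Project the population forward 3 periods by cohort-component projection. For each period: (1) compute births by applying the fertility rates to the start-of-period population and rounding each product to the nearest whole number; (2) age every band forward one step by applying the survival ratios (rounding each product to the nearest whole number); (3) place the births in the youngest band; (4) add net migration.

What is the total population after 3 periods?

(Groups numbered youngest = 1 to oldest = 6.)
Period 1:
Births: 6300 × 0.491 = 3093  |  6900 × 0.082 = 566 — total 3659
Group 2: 1800 × 0.973 = 1751
Group 3: 10900 × 0.968 = 10551
Group 4: 15900 × 0.97 = 15423
Group 5: 6300 × 0.943 = 5941
Group 6: 6900 × 0.959 + 10100 × 0.679 = 6617 + 6858 = 13475
Net migration: Group 2 − 190 → 1561; Group 6 + 270 → 13745
Population now: 0–9=3659, 10–19=1561, 20–29=10551, 30–39=15423, 40–49=5941, 50+=13745
Period 2:
Births: 15423 × 0.491 = 7573  |  5941 × 0.082 = 487 — total 8060
Group 2: 3659 × 0.973 = 3560
Group 3: 1561 × 0.968 = 1511
Group 4: 10551 × 0.97 = 10234
Group 5: 15423 × 0.943 = 14544
Group 6: 5941 × 0.959 + 13745 × 0.679 = 5697 + 9333 = 15030
Net migration: Group 2 − 190 → 3370; Group 6 + 270 → 15300
Population now: 0–9=8060, 10–19=3370, 20–29=1511, 30–39=10234, 40–49=14544, 50+=15300
Period 3:
Births: 10234 × 0.491 = 5025  |  14544 × 0.082 = 1193 — total 6218
Group 2: 8060 × 0.973 = 7842
Group 3: 3370 × 0.968 = 3262
Group 4: 1511 × 0.97 = 1466
Group 5: 10234 × 0.943 = 9651
Group 6: 14544 × 0.959 + 15300 × 0.679 = 13948 + 10389 = 24337
Net migration: Group 2 − 190 → 7652; Group 6 + 270 → 24607
Population now: 0–9=6218, 10–19=7652, 20–29=3262, 30–39=1466, 40–49=9651, 50+=24607
Total after period 3: 6218 + 7652 + 3262 + 1466 + 9651 + 24607 = 52856

52856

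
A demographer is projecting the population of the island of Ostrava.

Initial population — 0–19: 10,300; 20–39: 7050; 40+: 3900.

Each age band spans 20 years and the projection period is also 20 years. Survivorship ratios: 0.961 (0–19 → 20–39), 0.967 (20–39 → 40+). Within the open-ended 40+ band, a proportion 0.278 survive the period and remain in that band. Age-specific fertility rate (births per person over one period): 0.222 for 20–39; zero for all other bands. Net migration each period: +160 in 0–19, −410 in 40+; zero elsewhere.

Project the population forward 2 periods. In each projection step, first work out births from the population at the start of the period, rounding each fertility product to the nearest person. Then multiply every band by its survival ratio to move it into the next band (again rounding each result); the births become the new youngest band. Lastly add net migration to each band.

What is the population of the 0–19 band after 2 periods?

Period 1.
Births: 7050 * 0.222 = 1565
20–39: 10300 * 0.961 = 9898
40+: 7050 * 0.967 + 3900 * 0.278 = 6817 + 1084 = 7901
Net migration: 0–19 + 160 → 1725; 40+ − 410 → 7491
Giving 1725 / 9898 / 7491.
Period 2.
Births: 9898 * 0.222 = 2197
20–39: 1725 * 0.961 = 1658
40+: 9898 * 0.967 + 7491 * 0.278 = 9571 + 2082 = 11653
Net migration: 0–19 + 160 → 2357; 40+ − 410 → 11243
Giving 2357 / 1658 / 11243.

2357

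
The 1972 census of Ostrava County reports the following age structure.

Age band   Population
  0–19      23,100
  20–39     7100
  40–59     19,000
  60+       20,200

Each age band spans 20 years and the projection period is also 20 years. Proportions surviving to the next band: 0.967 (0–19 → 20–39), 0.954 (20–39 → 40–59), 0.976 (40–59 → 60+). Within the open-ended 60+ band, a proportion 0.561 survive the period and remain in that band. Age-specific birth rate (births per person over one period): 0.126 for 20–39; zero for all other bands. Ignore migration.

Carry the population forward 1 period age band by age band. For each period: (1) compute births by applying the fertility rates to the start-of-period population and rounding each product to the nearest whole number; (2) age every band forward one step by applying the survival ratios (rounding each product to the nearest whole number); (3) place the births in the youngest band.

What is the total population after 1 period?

[period 1]
Births: 7100 * 0.126 = 895
20–39: 23100 * 0.967 = 22338
40–59: 7100 * 0.954 = 6773
60+: 19000 * 0.976 + 20200 * 0.561 = 18544 + 11332 = 29876
Population now: 0–19=895, 20–39=22338, 40–59=6773, 60+=29876
Total after period 1: 895 + 22338 + 6773 + 29876 = 59882

59882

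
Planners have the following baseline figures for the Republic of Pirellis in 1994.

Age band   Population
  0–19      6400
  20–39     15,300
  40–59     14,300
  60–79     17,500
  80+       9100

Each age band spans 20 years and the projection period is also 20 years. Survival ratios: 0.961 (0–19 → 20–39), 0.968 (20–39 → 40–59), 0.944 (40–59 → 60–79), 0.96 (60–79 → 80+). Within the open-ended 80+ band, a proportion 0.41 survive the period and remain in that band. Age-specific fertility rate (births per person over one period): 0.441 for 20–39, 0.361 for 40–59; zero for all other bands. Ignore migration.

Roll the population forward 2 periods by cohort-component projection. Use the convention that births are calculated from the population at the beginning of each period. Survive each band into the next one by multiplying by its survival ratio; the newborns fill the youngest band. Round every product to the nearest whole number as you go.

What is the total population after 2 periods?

60814

After projecting period 1:
Births: 15300 * 0.441 = 6747, 14300 * 0.361 = 5162 → total 11909
20–39: 6400 * 0.961 = 6150
40–59: 15300 * 0.968 = 14810
60–79: 14300 * 0.944 = 13499
80+: 17500 * 0.96 + 9100 * 0.41 = 16800 + 3731 = 20531
End of period: [11909, 6150, 14810, 13499, 20531]
After projecting period 2:
Births: 6150 * 0.441 = 2712, 14810 * 0.361 = 5346 → total 8058
20–39: 11909 * 0.961 = 11445
40–59: 6150 * 0.968 = 5953
60–79: 14810 * 0.944 = 13981
80+: 13499 * 0.96 + 20531 * 0.41 = 12959 + 8418 = 21377
End of period: [8058, 11445, 5953, 13981, 21377]
Total after period 2: 8058 + 11445 + 5953 + 13981 + 21377 = 60814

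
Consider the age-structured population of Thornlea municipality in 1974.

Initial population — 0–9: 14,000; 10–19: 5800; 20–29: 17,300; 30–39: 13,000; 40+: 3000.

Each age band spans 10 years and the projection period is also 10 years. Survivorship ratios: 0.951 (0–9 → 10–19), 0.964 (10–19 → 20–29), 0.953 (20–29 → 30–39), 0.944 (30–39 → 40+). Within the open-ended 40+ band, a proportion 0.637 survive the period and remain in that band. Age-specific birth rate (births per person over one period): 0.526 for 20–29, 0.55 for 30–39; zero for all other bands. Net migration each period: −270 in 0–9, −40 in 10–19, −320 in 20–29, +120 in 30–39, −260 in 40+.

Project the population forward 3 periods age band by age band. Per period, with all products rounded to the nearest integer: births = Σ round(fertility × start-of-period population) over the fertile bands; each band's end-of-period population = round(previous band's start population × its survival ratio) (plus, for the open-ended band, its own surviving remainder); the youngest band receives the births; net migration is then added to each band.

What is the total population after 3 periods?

66514

[period 1]
Births: 17300 * 0.526 = 9100 ; 13000 * 0.55 = 7150 → 16250
10–19: 14000 * 0.951 = 13314
20–29: 5800 * 0.964 = 5591
30–39: 17300 * 0.953 = 16487
40+: 13000 * 0.944 + 3000 * 0.637 = 12272 + 1911 = 14183
Net migration: 0–9 − 270 → 15980; 10–19 − 40 → 13274; 20–29 − 320 → 5271; 30–39 + 120 → 16607; 40+ − 260 → 13923
Population now: 0–9=15980, 10–19=13274, 20–29=5271, 30–39=16607, 40+=13923
[period 2]
Births: 5271 * 0.526 = 2773 ; 16607 * 0.55 = 9134 → 11907
10–19: 15980 * 0.951 = 15197
20–29: 13274 * 0.964 = 12796
30–39: 5271 * 0.953 = 5023
40+: 16607 * 0.944 + 13923 * 0.637 = 15677 + 8869 = 24546
Net migration: 0–9 − 270 → 11637; 10–19 − 40 → 15157; 20–29 − 320 → 12476; 30–39 + 120 → 5143; 40+ − 260 → 24286
Population now: 0–9=11637, 10–19=15157, 20–29=12476, 30–39=5143, 40+=24286
[period 3]
Births: 12476 * 0.526 = 6562 ; 5143 * 0.55 = 2829 → 9391
10–19: 11637 * 0.951 = 11067
20–29: 15157 * 0.964 = 14611
30–39: 12476 * 0.953 = 11890
40+: 5143 * 0.944 + 24286 * 0.637 = 4855 + 15470 = 20325
Net migration: 0–9 − 270 → 9121; 10–19 − 40 → 11027; 20–29 − 320 → 14291; 30–39 + 120 → 12010; 40+ − 260 → 20065
Population now: 0–9=9121, 10–19=11027, 20–29=14291, 30–39=12010, 40+=20065
Total after period 3: 9121 + 11027 + 14291 + 12010 + 20065 = 66514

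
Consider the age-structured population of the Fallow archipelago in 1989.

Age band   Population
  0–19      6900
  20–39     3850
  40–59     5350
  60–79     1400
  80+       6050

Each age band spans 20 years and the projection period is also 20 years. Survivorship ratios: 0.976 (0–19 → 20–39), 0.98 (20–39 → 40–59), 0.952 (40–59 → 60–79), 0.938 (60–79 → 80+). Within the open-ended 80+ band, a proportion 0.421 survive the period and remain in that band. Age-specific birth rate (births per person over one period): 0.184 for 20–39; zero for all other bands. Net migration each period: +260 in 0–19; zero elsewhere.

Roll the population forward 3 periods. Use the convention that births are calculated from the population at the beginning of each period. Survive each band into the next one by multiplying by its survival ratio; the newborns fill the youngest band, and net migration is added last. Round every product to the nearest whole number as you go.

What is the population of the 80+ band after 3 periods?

6064

(Groups numbered youngest = 1 to oldest = 5.)
After projecting period 1:
Births: 3850 × 0.184 = 708
Group 2: 6900 × 0.976 = 6734
Group 3: 3850 × 0.98 = 3773
Group 4: 5350 × 0.952 = 5093
Group 5: 1400 × 0.938 + 6050 × 0.421 = 1313 + 2547 = 3860
Net migration: Group 1 + 260 → 968
End of period: [968, 6734, 3773, 5093, 3860]
After projecting period 2:
Births: 6734 × 0.184 = 1239
Group 2: 968 × 0.976 = 945
Group 3: 6734 × 0.98 = 6599
Group 4: 3773 × 0.952 = 3592
Group 5: 5093 × 0.938 + 3860 × 0.421 = 4777 + 1625 = 6402
Net migration: Group 1 + 260 → 1499
End of period: [1499, 945, 6599, 3592, 6402]
After projecting period 3:
Births: 945 × 0.184 = 174
Group 2: 1499 × 0.976 = 1463
Group 3: 945 × 0.98 = 926
Group 4: 6599 × 0.952 = 6282
Group 5: 3592 × 0.938 + 6402 × 0.421 = 3369 + 2695 = 6064
Net migration: Group 1 + 260 → 434
End of period: [434, 1463, 926, 6282, 6064]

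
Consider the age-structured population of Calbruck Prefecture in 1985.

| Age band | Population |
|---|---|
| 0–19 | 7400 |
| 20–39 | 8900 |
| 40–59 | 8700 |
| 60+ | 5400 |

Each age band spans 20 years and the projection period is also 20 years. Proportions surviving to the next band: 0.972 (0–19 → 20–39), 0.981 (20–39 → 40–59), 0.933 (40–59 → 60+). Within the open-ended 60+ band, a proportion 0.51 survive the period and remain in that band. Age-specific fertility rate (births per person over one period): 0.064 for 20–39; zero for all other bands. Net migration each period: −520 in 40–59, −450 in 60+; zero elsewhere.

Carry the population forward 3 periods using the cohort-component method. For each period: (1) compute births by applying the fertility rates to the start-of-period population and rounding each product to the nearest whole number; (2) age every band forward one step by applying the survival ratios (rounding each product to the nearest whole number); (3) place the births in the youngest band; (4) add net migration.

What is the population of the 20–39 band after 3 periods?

Let group 1 be 0–19 through group 4 = 60+.
After projecting period 1:
Births: 8900 × 0.064 = 570
Group 2: 7400 × 0.972 = 7193
Group 3: 8900 × 0.981 = 8731
Group 4: 8700 × 0.933 + 5400 × 0.51 = 8117 + 2754 = 10871
Net migration: Group 3 − 520 → 8211; Group 4 − 450 → 10421
End of period: [570, 7193, 8211, 10421]
After projecting period 2:
Births: 7193 × 0.064 = 460
Group 2: 570 × 0.972 = 554
Group 3: 7193 × 0.981 = 7056
Group 4: 8211 × 0.933 + 10421 × 0.51 = 7661 + 5315 = 12976
Net migration: Group 3 − 520 → 6536; Group 4 − 450 → 12526
End of period: [460, 554, 6536, 12526]
After projecting period 3:
Births: 554 × 0.064 = 35
Group 2: 460 × 0.972 = 447
Group 3: 554 × 0.981 = 543
Group 4: 6536 × 0.933 + 12526 × 0.51 = 6098 + 6388 = 12486
Net migration: Group 3 − 520 → 23; Group 4 − 450 → 12036
End of period: [35, 447, 23, 12036]

447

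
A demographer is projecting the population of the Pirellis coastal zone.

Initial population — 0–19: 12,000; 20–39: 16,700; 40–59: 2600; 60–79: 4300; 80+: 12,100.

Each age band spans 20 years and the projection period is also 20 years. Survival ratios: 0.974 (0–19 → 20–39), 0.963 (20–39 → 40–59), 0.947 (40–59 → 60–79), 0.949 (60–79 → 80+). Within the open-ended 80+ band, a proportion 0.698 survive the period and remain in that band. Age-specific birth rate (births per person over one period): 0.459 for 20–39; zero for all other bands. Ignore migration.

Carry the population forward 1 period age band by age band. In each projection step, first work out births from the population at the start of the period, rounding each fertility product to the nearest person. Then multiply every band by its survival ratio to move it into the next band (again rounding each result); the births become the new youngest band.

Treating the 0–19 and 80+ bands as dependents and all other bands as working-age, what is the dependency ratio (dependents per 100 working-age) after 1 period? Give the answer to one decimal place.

After projecting period 1:
Births: 16700 × 0.459 = 7665
20–39: 12000 × 0.974 = 11688
40–59: 16700 × 0.963 = 16082
60–79: 2600 × 0.947 = 2462
80+: 4300 × 0.949 + 12100 × 0.698 = 4081 + 8446 = 12527
Population now: 0–19=7665, 20–39=11688, 40–59=16082, 60–79=2462, 80+=12527
Dependents (band 0–19 + band 80+) = 7665 + 12527 = 20192; working-age = 30232; ratio = 20192/30232 × 100 = 66.8

66.8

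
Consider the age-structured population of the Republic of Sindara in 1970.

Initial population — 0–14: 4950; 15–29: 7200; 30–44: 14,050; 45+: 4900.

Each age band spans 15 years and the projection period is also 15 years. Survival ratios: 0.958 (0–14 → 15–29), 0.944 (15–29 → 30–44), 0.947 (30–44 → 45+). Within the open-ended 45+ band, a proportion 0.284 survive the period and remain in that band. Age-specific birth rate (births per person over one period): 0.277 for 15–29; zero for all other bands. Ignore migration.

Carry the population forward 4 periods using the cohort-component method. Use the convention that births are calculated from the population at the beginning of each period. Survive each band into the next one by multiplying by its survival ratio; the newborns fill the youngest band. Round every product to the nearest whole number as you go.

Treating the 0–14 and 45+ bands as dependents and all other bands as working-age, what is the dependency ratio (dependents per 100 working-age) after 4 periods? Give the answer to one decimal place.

242.8

Period 1:
Births: 7200 × 0.277 = 1994
15–29: 4950 × 0.958 = 4742
30–44: 7200 × 0.944 = 6797
45+: 14050 × 0.947 + 4900 × 0.284 = 13305 + 1392 = 14697
End of period: [1994, 4742, 6797, 14697]
Period 2:
Births: 4742 × 0.277 = 1314
15–29: 1994 × 0.958 = 1910
30–44: 4742 × 0.944 = 4476
45+: 6797 × 0.947 + 14697 × 0.284 = 6437 + 4174 = 10611
End of period: [1314, 1910, 4476, 10611]
Period 3:
Births: 1910 × 0.277 = 529
15–29: 1314 × 0.958 = 1259
30–44: 1910 × 0.944 = 1803
45+: 4476 × 0.947 + 10611 × 0.284 = 4239 + 3014 = 7253
End of period: [529, 1259, 1803, 7253]
Period 4:
Births: 1259 × 0.277 = 349
15–29: 529 × 0.958 = 507
30–44: 1259 × 0.944 = 1188
45+: 1803 × 0.947 + 7253 × 0.284 = 1707 + 2060 = 3767
End of period: [349, 507, 1188, 3767]
Dependents (band 0–14 + band 45+) = 349 + 3767 = 4116; working-age = 1695; ratio = 4116/1695 × 100 = 242.8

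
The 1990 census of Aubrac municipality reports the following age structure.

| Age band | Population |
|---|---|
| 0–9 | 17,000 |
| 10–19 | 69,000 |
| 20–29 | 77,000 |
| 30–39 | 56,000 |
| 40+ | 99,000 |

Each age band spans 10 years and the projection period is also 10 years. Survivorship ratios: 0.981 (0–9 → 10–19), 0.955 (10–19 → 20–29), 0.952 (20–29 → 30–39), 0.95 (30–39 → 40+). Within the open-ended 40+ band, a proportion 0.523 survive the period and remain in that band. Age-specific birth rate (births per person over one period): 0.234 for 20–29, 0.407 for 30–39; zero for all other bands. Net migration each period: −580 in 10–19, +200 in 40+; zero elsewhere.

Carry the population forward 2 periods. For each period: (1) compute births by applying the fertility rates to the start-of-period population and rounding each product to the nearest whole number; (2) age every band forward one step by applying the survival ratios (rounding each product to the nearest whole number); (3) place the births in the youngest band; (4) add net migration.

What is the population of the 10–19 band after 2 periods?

[period 1]
Births: 77000 × 0.234 = 18018  |  56000 × 0.407 = 22792 ⇒ total 40810
10–19: 17000 × 0.981 = 16677
20–29: 69000 × 0.955 = 65895
30–39: 77000 × 0.952 = 73304
40+: 56000 × 0.95 + 99000 × 0.523 = 53200 + 51777 = 104977
Net migration: 10–19 − 580 → 16097; 40+ + 200 → 105177
→ [40810, 16097, 65895, 73304, 105177]
[period 2]
Births: 65895 × 0.234 = 15419  |  73304 × 0.407 = 29835 ⇒ total 45254
10–19: 40810 × 0.981 = 40035
20–29: 16097 × 0.955 = 15373
30–39: 65895 × 0.952 = 62732
40+: 73304 × 0.95 + 105177 × 0.523 = 69639 + 55008 = 124647
Net migration: 10–19 − 580 → 39455; 40+ + 200 → 124847
→ [45254, 39455, 15373, 62732, 124847]

39455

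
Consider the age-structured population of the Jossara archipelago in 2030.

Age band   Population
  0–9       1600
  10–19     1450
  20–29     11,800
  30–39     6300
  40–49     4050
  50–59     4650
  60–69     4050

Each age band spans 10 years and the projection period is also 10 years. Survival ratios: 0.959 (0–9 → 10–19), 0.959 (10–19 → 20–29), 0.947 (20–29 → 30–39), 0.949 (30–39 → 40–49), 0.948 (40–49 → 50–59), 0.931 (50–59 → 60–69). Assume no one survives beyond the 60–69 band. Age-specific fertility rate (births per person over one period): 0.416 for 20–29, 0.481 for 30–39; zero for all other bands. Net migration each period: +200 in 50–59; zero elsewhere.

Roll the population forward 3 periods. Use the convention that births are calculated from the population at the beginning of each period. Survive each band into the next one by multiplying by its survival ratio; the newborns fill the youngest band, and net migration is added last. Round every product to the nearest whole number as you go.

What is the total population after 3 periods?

32617

Numbering the groups 1..7 from youngest to oldest:
[period 1]
Births: 11800 × 0.416 = 4909 ; 6300 × 0.481 = 3030 ⇒ total 7939
Group 2: 1600 × 0.959 = 1534
Group 3: 1450 × 0.959 = 1391
Group 4: 11800 × 0.947 = 11175
Group 5: 6300 × 0.949 = 5979
Group 6: 4050 × 0.948 = 3839
Group 7: 4650 × 0.931 = 4329
Net migration: Group 6 + 200 → 4039
Giving 7939 / 1534 / 1391 / 11175 / 5979 / 4039 / 4329.
[period 2]
Births: 1391 × 0.416 = 579 ; 11175 × 0.481 = 5375 ⇒ total 5954
Group 2: 7939 × 0.959 = 7614
Group 3: 1534 × 0.959 = 1471
Group 4: 1391 × 0.947 = 1317
Group 5: 11175 × 0.949 = 10605
Group 6: 5979 × 0.948 = 5668
Group 7: 4039 × 0.931 = 3760
Net migration: Group 6 + 200 → 5868
Giving 5954 / 7614 / 1471 / 1317 / 10605 / 5868 / 3760.
[period 3]
Births: 1471 × 0.416 = 612 ; 1317 × 0.481 = 633 ⇒ total 1245
Group 2: 5954 × 0.959 = 5710
Group 3: 7614 × 0.959 = 7302
Group 4: 1471 × 0.947 = 1393
Group 5: 1317 × 0.949 = 1250
Group 6: 10605 × 0.948 = 10054
Group 7: 5868 × 0.931 = 5463
Net migration: Group 6 + 200 → 10254
Giving 1245 / 5710 / 7302 / 1393 / 1250 / 10254 / 5463.
Total after period 3: 1245 + 5710 + 7302 + 1393 + 1250 + 10254 + 5463 = 32617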